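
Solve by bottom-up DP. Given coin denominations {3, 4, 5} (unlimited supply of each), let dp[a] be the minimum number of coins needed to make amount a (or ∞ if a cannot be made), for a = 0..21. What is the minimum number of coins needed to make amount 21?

 a  0  1  2  3  4  5  6  7  8  9 10 11 12 13 14 15 16 17 18 19 20 21
dp  0  -  -  1  1  1  2  2  2  2  2  3  3  3  3  3  4  4  4  4  4  5
(- denotes ∞ / unreachable)

5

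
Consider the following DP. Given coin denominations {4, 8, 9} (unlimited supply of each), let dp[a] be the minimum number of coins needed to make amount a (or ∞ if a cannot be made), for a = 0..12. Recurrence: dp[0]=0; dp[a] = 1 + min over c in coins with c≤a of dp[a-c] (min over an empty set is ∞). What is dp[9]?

1

 a  0  1  2  3  4  5  6  7  8  9 10 11 12
dp  0  -  -  -  1  -  -  -  1  1  -  -  2
(- denotes ∞ / unreachable)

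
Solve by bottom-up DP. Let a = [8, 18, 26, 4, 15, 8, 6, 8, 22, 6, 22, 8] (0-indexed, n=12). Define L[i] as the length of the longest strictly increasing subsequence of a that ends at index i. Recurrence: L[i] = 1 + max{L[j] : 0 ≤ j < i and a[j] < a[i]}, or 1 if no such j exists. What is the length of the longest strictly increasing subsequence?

   i    0    1    2    3    4    5    6    7    8    9   10   11
a[i]    8   18   26    4   15    8    6    8   22    6   22    8
L[i]    1    2    3    1    2    2    2    3    4    2    4    3

4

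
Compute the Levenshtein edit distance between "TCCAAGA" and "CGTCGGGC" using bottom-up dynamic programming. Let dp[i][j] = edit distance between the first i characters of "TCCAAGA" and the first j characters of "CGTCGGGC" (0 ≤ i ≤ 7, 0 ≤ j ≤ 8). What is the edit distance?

6

   ''  C  G  T  C  G  G  G  C
''  0  1  2  3  4  5  6  7  8
 T  1  1  2  2  3  4  5  6  7
 C  2  1  2  3  2  3  4  5  6
 C  3  2  2  3  3  3  4  5  5
 A  4  3  3  3  4  4  4  5  6
 A  5  4  4  4  4  5  5  5  6
 G  6  5  4  5  5  4  5  5  6
 A  7  6  5  5  6  5  5  6  6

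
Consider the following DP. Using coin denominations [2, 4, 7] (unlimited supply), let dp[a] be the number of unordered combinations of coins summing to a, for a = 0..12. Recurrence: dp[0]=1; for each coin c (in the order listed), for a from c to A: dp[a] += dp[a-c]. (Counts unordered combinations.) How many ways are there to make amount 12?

4

after  coin     0     1     2     3     4     5     6     7     8     9    10    11    12
          2     1     0     1     0     1     0     1     0     1     0     1     0     1
          4     1     0     1     0     2     0     2     0     3     0     3     0     4
          7     1     0     1     0     2     0     2     1     3     1     3     2     4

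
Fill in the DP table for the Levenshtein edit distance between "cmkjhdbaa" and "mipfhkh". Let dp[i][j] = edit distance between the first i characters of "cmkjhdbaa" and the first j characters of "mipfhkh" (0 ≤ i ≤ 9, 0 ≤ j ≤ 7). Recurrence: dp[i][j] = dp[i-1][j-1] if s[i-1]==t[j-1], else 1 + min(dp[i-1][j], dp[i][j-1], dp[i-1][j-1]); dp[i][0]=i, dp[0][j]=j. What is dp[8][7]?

7

   ''  m  i  p  f  h  k  h
''  0  1  2  3  4  5  6  7
 c  1  1  2  3  4  5  6  7
 m  2  1  2  3  4  5  6  7
 k  3  2  2  3  4  5  5  6
 j  4  3  3  3  4  5  6  6
 h  5  4  4  4  4  4  5  6
 d  6  5  5  5  5  5  5  6
 b  7  6  6  6  6  6  6  6
 a  8  7  7  7  7  7  7  7
 a  9  8  8  8  8  8  8  8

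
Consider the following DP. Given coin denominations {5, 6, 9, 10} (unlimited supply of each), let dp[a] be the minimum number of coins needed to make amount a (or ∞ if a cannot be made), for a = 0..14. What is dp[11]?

2

 a  0  1  2  3  4  5  6  7  8  9 10 11 12 13 14
dp  0  -  -  -  -  1  1  -  -  1  1  2  2  -  2
(- denotes ∞ / unreachable)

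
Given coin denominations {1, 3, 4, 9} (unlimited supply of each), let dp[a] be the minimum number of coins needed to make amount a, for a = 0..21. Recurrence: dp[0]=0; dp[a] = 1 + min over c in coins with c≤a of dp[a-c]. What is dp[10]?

 a  0  1  2  3  4  5  6  7  8  9 10 11 12 13 14 15 16 17 18 19 20 21
dp  0  1  2  1  1  2  2  2  2  1  2  3  2  2  3  3  3  3  2  3  4  3

2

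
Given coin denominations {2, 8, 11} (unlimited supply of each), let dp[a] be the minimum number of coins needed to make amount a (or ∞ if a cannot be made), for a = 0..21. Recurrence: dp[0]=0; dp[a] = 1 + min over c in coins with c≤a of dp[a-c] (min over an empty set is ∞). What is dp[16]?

2

 a  0  1  2  3  4  5  6  7  8  9 10 11 12 13 14 15 16 17 18 19 20 21
dp  0  -  1  -  2  -  3  -  1  -  2  1  3  2  4  3  2  4  3  2  4  3
(- denotes ∞ / unreachable)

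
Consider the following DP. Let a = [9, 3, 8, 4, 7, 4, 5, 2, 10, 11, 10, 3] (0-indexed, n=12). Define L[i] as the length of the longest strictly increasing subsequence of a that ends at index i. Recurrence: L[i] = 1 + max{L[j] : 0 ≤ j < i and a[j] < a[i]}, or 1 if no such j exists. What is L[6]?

   i    0    1    2    3    4    5    6    7    8    9   10   11
a[i]    9    3    8    4    7    4    5    2   10   11   10    3
L[i]    1    1    2    2    3    2    3    1    4    5    4    2

3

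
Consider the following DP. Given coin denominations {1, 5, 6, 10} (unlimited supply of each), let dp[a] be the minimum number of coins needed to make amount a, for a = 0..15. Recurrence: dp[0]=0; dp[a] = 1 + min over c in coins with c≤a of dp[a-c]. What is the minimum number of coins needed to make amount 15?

 a  0  1  2  3  4  5  6  7  8  9 10 11 12 13 14 15
dp  0  1  2  3  4  1  1  2  3  4  1  2  2  3  4  2

2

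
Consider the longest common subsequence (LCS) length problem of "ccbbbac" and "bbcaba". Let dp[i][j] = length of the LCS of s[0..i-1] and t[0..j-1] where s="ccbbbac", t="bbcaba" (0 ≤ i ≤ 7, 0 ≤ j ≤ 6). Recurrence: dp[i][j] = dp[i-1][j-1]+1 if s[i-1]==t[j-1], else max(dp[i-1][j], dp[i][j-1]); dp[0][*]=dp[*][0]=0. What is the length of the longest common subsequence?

   ''  b  b  c  a  b  a
''  0  0  0  0  0  0  0
 c  0  0  0  1  1  1  1
 c  0  0  0  1  1  1  1
 b  0  1  1  1  1  2  2
 b  0  1  2  2  2  2  2
 b  0  1  2  2  2  3  3
 a  0  1  2  2  3  3  4
 c  0  1  2  3  3  3  4

4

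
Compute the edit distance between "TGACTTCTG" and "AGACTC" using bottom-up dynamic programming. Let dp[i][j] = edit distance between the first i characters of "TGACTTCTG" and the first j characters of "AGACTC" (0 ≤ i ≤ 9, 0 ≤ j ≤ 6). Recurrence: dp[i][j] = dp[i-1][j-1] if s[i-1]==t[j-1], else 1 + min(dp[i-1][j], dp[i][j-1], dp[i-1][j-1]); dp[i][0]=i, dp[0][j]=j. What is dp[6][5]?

2

   ''  A  G  A  C  T  C
''  0  1  2  3  4  5  6
 T  1  1  2  3  4  4  5
 G  2  2  1  2  3  4  5
 A  3  2  2  1  2  3  4
 C  4  3  3  2  1  2  3
 T  5  4  4  3  2  1  2
 T  6  5  5  4  3  2  2
 C  7  6  6  5  4  3  2
 T  8  7  7  6  5  4  3
 G  9  8  7  7  6  5  4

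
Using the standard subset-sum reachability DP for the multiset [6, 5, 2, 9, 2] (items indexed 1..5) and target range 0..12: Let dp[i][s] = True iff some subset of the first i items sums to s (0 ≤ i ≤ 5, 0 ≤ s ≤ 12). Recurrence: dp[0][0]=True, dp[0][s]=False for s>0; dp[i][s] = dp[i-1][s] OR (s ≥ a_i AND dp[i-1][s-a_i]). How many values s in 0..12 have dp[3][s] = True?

i\s   0   1   2   3   4   5   6   7   8   9  10  11  12
  0   T   F   F   F   F   F   F   F   F   F   F   F   F
  1   T   F   F   F   F   F   T   F   F   F   F   F   F
  2   T   F   F   F   F   T   T   F   F   F   F   T   F
  3   T   F   T   F   F   T   T   T   T   F   F   T   F
  4   T   F   T   F   F   T   T   T   T   T   F   T   F
  5   T   F   T   F   T   T   T   T   T   T   T   T   F

7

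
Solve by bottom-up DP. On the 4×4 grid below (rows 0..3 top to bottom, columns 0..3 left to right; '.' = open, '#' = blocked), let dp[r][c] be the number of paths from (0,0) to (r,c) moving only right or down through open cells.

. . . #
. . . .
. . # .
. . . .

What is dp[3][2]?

4

r\c   0   1   2   3
  0   1   1   1   0
  1   1   2   3   3
  2   1   3   0   3
  3   1   4   4   7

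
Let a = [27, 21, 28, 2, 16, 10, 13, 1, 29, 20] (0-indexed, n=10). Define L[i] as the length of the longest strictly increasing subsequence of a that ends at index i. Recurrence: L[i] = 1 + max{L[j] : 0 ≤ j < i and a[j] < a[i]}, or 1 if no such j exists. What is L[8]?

4

   i    0    1    2    3    4    5    6    7    8    9
a[i]   27   21   28    2   16   10   13    1   29   20
L[i]    1    1    2    1    2    2    3    1    4    4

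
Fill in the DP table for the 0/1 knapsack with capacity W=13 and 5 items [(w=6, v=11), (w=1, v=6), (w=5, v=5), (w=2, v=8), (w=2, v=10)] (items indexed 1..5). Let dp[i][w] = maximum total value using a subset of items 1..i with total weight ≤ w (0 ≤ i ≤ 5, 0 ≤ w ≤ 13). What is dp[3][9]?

i\w   0   1   2   3   4   5   6   7   8   9  10  11  12  13
  0   0   0   0   0   0   0   0   0   0   0   0   0   0   0
  1   0   0   0   0   0   0  11  11  11  11  11  11  11  11
  2   0   6   6   6   6   6  11  17  17  17  17  17  17  17
  3   0   6   6   6   6   6  11  17  17  17  17  17  22  22
  4   0   6   8  14  14  14  14  17  19  25  25  25  25  25
  5   0   6  10  16  18  24  24  24  24  27  29  35  35  35

17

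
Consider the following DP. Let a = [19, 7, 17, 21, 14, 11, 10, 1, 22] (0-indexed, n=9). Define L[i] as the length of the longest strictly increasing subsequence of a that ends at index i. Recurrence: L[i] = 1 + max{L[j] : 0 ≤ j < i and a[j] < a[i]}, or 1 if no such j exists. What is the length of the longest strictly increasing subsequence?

   i    0    1    2    3    4    5    6    7    8
a[i]   19    7   17   21   14   11   10    1   22
L[i]    1    1    2    3    2    2    2    1    4

4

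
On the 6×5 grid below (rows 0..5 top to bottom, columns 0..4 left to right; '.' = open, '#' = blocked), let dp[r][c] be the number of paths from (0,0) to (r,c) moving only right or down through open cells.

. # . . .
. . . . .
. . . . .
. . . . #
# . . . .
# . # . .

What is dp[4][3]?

19

r\c   0   1   2   3   4
  0   1   0   0   0   0
  1   1   1   1   1   1
  2   1   2   3   4   5
  3   1   3   6  10   0
  4   0   3   9  19  19
  5   0   3   0  19  38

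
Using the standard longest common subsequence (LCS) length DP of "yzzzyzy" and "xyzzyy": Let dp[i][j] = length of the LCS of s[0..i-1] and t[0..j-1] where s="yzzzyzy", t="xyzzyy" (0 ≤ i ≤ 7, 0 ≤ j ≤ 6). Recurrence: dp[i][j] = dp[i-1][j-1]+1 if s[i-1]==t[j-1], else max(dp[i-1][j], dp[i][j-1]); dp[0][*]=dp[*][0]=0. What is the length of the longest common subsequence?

5

   ''  x  y  z  z  y  y
''  0  0  0  0  0  0  0
 y  0  0  1  1  1  1  1
 z  0  0  1  2  2  2  2
 z  0  0  1  2  3  3  3
 z  0  0  1  2  3  3  3
 y  0  0  1  2  3  4  4
 z  0  0  1  2  3  4  4
 y  0  0  1  2  3  4  5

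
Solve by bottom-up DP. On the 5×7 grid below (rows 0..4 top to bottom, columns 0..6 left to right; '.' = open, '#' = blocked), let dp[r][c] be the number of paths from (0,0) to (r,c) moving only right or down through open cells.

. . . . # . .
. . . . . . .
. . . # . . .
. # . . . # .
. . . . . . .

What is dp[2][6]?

r\c   0   1   2   3   4   5   6
  0   1   1   1   1   0   0   0
  1   1   2   3   4   4   4   4
  2   1   3   6   0   4   8  12
  3   1   0   6   6  10   0  12
  4   1   1   7  13  23  23  35

12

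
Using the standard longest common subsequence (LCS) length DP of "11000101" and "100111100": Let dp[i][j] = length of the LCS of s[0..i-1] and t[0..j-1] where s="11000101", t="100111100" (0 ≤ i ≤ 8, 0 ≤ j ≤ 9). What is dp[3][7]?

   ''  1  0  0  1  1  1  1  0  0
''  0  0  0  0  0  0  0  0  0  0
 1  0  1  1  1  1  1  1  1  1  1
 1  0  1  1  1  2  2  2  2  2  2
 0  0  1  2  2  2  2  2  2  3  3
 0  0  1  2  3  3  3  3  3  3  4
 0  0  1  2  3  3  3  3  3  4  4
 1  0  1  2  3  4  4  4  4  4  4
 0  0  1  2  3  4  4  4  4  5  5
 1  0  1  2  3  4  5  5  5  5  5

2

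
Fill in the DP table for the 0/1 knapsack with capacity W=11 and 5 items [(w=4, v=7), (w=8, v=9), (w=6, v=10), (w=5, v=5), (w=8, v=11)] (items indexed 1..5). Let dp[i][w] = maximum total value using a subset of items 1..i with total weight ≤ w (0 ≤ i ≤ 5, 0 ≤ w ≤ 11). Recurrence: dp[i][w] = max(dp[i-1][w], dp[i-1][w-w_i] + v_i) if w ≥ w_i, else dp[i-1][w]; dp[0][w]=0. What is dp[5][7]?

i\w   0   1   2   3   4   5   6   7   8   9  10  11
  0   0   0   0   0   0   0   0   0   0   0   0   0
  1   0   0   0   0   7   7   7   7   7   7   7   7
  2   0   0   0   0   7   7   7   7   9   9   9   9
  3   0   0   0   0   7   7  10  10  10  10  17  17
  4   0   0   0   0   7   7  10  10  10  12  17  17
  5   0   0   0   0   7   7  10  10  11  12  17  17

10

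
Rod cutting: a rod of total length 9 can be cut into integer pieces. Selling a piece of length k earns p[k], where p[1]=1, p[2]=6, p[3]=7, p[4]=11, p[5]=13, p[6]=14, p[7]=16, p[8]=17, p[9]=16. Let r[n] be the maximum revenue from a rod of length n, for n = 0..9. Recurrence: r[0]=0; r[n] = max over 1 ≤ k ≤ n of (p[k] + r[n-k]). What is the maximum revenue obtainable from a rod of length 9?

   n    0    1    2    3    4    5    6    7    8    9
r[n]    0    1    6    7   12   13   18   19   24   25

25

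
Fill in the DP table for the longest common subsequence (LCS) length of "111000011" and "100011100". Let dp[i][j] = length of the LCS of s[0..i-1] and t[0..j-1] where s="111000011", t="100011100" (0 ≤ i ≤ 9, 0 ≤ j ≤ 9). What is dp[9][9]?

6

   ''  1  0  0  0  1  1  1  0  0
''  0  0  0  0  0  0  0  0  0  0
 1  0  1  1  1  1  1  1  1  1  1
 1  0  1  1  1  1  2  2  2  2  2
 1  0  1  1  1  1  2  3  3  3  3
 0  0  1  2  2  2  2  3  3  4  4
 0  0  1  2  3  3  3  3  3  4  5
 0  0  1  2  3  4  4  4  4  4  5
 0  0  1  2  3  4  4  4  4  5  5
 1  0  1  2  3  4  5  5  5  5  5
 1  0  1  2  3  4  5  6  6  6  6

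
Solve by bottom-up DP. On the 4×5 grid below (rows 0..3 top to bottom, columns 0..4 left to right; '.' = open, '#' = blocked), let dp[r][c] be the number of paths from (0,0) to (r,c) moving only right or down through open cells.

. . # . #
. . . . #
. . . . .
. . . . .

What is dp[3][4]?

r\c   0   1   2   3   4
  0   1   1   0   0   0
  1   1   2   2   2   0
  2   1   3   5   7   7
  3   1   4   9  16  23

23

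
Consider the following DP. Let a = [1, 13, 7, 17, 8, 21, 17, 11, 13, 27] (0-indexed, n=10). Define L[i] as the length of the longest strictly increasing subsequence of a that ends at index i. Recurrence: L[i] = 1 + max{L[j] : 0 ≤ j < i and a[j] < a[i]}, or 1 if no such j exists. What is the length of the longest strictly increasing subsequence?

6

   i    0    1    2    3    4    5    6    7    8    9
a[i]    1   13    7   17    8   21   17   11   13   27
L[i]    1    2    2    3    3    4    4    4    5    6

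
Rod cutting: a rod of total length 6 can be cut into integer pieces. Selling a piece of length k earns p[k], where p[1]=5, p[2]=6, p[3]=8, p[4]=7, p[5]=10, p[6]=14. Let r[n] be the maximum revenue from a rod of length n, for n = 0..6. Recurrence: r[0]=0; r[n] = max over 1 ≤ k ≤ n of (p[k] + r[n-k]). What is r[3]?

   n    0    1    2    3    4    5    6
r[n]    0    5   10   15   20   25   30

15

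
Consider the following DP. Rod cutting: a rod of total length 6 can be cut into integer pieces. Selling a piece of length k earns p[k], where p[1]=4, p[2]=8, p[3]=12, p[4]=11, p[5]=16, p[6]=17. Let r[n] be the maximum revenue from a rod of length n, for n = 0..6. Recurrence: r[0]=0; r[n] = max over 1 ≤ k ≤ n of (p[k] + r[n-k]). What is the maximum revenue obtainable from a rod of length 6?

   n    0    1    2    3    4    5    6
r[n]    0    4    8   12   16   20   24

24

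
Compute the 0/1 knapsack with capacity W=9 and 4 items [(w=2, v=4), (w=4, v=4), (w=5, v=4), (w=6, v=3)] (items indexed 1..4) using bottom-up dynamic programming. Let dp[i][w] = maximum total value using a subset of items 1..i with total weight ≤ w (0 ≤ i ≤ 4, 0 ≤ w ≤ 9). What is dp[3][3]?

4

i\w   0   1   2   3   4   5   6   7   8   9
  0   0   0   0   0   0   0   0   0   0   0
  1   0   0   4   4   4   4   4   4   4   4
  2   0   0   4   4   4   4   8   8   8   8
  3   0   0   4   4   4   4   8   8   8   8
  4   0   0   4   4   4   4   8   8   8   8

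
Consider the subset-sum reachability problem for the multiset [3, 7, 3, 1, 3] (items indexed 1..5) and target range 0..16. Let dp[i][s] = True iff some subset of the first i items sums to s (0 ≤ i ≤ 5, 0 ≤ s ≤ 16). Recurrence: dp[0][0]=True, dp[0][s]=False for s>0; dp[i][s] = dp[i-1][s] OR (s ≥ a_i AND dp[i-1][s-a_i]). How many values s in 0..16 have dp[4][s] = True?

i\s   0   1   2   3   4   5   6   7   8   9  10  11  12  13  14  15  16
  0   T   F   F   F   F   F   F   F   F   F   F   F   F   F   F   F   F
  1   T   F   F   T   F   F   F   F   F   F   F   F   F   F   F   F   F
  2   T   F   F   T   F   F   F   T   F   F   T   F   F   F   F   F   F
  3   T   F   F   T   F   F   T   T   F   F   T   F   F   T   F   F   F
  4   T   T   F   T   T   F   T   T   T   F   T   T   F   T   T   F   F
  5   T   T   F   T   T   F   T   T   T   T   T   T   F   T   T   F   T

11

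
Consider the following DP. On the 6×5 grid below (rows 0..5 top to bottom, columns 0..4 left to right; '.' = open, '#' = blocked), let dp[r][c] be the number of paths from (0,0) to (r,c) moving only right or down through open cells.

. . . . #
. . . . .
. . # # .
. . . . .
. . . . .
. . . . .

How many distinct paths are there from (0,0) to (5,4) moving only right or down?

r\c   0   1   2   3   4
  0   1   1   1   1   0
  1   1   2   3   4   4
  2   1   3   0   0   4
  3   1   4   4   4   8
  4   1   5   9  13  21
  5   1   6  15  28  49

49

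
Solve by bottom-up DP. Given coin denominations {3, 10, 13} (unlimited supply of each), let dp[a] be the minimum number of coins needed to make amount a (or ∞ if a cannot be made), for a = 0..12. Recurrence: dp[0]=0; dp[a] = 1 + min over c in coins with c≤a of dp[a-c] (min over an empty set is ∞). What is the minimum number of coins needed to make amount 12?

 a  0  1  2  3  4  5  6  7  8  9 10 11 12
dp  0  -  -  1  -  -  2  -  -  3  1  -  4
(- denotes ∞ / unreachable)

4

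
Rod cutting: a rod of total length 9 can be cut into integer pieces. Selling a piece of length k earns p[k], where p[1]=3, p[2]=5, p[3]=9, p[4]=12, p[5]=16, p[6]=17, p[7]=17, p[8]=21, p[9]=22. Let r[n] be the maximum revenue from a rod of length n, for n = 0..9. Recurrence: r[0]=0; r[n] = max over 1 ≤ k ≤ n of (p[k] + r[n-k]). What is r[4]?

   n    0    1    2    3    4    5    6    7    8    9
r[n]    0    3    6    9   12   16   19   22   25   28

12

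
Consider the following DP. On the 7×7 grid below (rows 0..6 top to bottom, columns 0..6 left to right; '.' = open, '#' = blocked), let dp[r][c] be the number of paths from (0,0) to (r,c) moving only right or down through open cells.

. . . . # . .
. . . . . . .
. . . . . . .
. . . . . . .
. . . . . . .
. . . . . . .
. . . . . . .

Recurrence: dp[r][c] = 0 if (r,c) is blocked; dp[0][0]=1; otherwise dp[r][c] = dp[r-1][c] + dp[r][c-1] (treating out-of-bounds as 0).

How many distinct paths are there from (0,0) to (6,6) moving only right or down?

896

r\c   0   1   2   3   4   5   6
  0   1   1   1   1   0   0   0
  1   1   2   3   4   4   4   4
  2   1   3   6  10  14  18  22
  3   1   4  10  20  34  52  74
  4   1   5  15  35  69 121 195
  5   1   6  21  56 125 246 441
  6   1   7  28  84 209 455 896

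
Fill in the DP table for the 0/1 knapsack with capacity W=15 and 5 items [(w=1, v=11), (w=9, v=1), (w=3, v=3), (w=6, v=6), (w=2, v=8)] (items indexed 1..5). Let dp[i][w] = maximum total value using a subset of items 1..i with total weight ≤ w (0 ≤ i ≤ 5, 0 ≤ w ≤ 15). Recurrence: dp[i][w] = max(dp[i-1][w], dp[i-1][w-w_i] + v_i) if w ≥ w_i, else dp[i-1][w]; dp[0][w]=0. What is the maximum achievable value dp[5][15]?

i\w   0   1   2   3   4   5   6   7   8   9  10  11  12  13  14  15
  0   0   0   0   0   0   0   0   0   0   0   0   0   0   0   0   0
  1   0  11  11  11  11  11  11  11  11  11  11  11  11  11  11  11
  2   0  11  11  11  11  11  11  11  11  11  12  12  12  12  12  12
  3   0  11  11  11  14  14  14  14  14  14  14  14  14  15  15  15
  4   0  11  11  11  14  14  14  17  17  17  20  20  20  20  20  20
  5   0  11  11  19  19  19  22  22  22  25  25  25  28  28  28  28

28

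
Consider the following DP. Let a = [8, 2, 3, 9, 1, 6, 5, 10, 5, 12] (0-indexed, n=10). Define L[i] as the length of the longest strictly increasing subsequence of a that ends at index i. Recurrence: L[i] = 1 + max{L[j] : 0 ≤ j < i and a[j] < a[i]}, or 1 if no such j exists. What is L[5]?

   i    0    1    2    3    4    5    6    7    8    9
a[i]    8    2    3    9    1    6    5   10    5   12
L[i]    1    1    2    3    1    3    3    4    3    5

3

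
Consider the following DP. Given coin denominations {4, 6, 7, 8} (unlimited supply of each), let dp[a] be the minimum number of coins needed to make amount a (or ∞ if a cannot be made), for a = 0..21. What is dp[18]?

3

 a  0  1  2  3  4  5  6  7  8  9 10 11 12 13 14 15 16 17 18 19 20 21
dp  0  -  -  -  1  -  1  1  1  -  2  2  2  2  2  2  2  3  3  3  3  3
(- denotes ∞ / unreachable)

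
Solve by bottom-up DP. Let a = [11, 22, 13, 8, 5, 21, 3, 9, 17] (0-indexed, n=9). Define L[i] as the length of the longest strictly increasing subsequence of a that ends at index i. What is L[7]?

2

   i    0    1    2    3    4    5    6    7    8
a[i]   11   22   13    8    5   21    3    9   17
L[i]    1    2    2    1    1    3    1    2    3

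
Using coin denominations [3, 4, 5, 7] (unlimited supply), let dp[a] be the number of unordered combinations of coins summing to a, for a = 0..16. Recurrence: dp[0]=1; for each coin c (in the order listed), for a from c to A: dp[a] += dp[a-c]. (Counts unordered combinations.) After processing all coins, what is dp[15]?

6

after  coin     0     1     2     3     4     5     6     7     8     9    10    11    12    13    14    15    16
          3     1     0     0     1     0     0     1     0     0     1     0     0     1     0     0     1     0
          4     1     0     0     1     1     0     1     1     1     1     1     1     2     1     1     2     2
          5     1     0     0     1     1     1     1     1     2     2     2     2     3     3     3     4     4
          7     1     0     0     1     1     1     1     2     2     2     3     3     4     4     5     6     6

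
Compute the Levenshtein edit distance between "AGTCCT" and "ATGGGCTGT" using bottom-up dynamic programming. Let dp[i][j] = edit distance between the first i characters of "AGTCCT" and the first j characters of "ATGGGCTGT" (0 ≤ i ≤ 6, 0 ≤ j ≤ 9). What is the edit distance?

   ''  A  T  G  G  G  C  T  G  T
''  0  1  2  3  4  5  6  7  8  9
 A  1  0  1  2  3  4  5  6  7  8
 G  2  1  1  1  2  3  4  5  6  7
 T  3  2  1  2  2  3  4  4  5  6
 C  4  3  2  2  3  3  3  4  5  6
 C  5  4  3  3  3  4  3  4  5  6
 T  6  5  4  4  4  4  4  3  4  5

5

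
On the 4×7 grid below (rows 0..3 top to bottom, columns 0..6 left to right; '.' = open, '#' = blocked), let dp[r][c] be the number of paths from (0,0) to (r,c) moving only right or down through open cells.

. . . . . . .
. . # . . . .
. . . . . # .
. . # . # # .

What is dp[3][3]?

4

r\c   0   1   2   3   4   5   6
  0   1   1   1   1   1   1   1
  1   1   2   0   1   2   3   4
  2   1   3   3   4   6   0   4
  3   1   4   0   4   0   0   4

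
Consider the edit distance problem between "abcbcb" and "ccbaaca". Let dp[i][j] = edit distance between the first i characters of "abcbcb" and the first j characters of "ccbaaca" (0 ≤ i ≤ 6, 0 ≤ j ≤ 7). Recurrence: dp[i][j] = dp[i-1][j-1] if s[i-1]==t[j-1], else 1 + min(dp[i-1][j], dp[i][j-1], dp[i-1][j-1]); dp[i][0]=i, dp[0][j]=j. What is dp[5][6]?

4

   ''  c  c  b  a  a  c  a
''  0  1  2  3  4  5  6  7
 a  1  1  2  3  3  4  5  6
 b  2  2  2  2  3  4  5  6
 c  3  2  2  3  3  4  4  5
 b  4  3  3  2  3  4  5  5
 c  5  4  3  3  3  4  4  5
 b  6  5  4  3  4  4  5  5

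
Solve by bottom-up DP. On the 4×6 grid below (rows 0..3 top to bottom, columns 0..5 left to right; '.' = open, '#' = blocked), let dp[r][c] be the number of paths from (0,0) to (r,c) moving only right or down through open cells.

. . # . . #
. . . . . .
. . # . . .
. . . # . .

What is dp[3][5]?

r\c   0   1   2   3   4   5
  0   1   1   0   0   0   0
  1   1   2   2   2   2   2
  2   1   3   0   2   4   6
  3   1   4   4   0   4  10

10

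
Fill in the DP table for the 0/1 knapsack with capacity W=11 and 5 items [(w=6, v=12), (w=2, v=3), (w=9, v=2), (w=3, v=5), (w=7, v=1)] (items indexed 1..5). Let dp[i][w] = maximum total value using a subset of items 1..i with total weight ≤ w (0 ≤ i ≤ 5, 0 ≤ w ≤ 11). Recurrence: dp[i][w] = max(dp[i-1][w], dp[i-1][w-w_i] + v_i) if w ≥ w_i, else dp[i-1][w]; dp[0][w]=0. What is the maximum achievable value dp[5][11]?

20

i\w   0   1   2   3   4   5   6   7   8   9  10  11
  0   0   0   0   0   0   0   0   0   0   0   0   0
  1   0   0   0   0   0   0  12  12  12  12  12  12
  2   0   0   3   3   3   3  12  12  15  15  15  15
  3   0   0   3   3   3   3  12  12  15  15  15  15
  4   0   0   3   5   5   8  12  12  15  17  17  20
  5   0   0   3   5   5   8  12  12  15  17  17  20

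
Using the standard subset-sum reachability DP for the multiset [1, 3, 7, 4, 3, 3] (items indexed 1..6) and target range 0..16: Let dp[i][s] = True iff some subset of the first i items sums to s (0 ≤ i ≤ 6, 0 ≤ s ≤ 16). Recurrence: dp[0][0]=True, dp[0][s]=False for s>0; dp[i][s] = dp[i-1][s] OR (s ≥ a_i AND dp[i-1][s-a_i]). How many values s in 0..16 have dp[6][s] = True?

16

i\s   0   1   2   3   4   5   6   7   8   9  10  11  12  13  14  15  16
  0   T   F   F   F   F   F   F   F   F   F   F   F   F   F   F   F   F
  1   T   T   F   F   F   F   F   F   F   F   F   F   F   F   F   F   F
  2   T   T   F   T   T   F   F   F   F   F   F   F   F   F   F   F   F
  3   T   T   F   T   T   F   F   T   T   F   T   T   F   F   F   F   F
  4   T   T   F   T   T   T   F   T   T   F   T   T   T   F   T   T   F
  5   T   T   F   T   T   T   T   T   T   F   T   T   T   T   T   T   F
  6   T   T   F   T   T   T   T   T   T   T   T   T   T   T   T   T   T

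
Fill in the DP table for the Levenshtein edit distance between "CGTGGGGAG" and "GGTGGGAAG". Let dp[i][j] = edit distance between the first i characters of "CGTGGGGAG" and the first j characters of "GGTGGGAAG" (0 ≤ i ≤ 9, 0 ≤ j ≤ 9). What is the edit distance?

   ''  G  G  T  G  G  G  A  A  G
''  0  1  2  3  4  5  6  7  8  9
 C  1  1  2  3  4  5  6  7  8  9
 G  2  1  1  2  3  4  5  6  7  8
 T  3  2  2  1  2  3  4  5  6  7
 G  4  3  2  2  1  2  3  4  5  6
 G  5  4  3  3  2  1  2  3  4  5
 G  6  5  4  4  3  2  1  2  3  4
 G  7  6  5  5  4  3  2  2  3  3
 A  8  7  6  6  5  4  3  2  2  3
 G  9  8  7  7  6  5  4  3  3  2

2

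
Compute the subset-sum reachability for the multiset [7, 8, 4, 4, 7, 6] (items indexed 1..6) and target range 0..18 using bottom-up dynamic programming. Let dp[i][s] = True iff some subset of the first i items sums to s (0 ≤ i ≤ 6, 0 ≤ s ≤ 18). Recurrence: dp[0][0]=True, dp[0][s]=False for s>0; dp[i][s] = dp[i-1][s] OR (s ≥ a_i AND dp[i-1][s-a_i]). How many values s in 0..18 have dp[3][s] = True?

7

i\s   0   1   2   3   4   5   6   7   8   9  10  11  12  13  14  15  16  17  18
  0   T   F   F   F   F   F   F   F   F   F   F   F   F   F   F   F   F   F   F
  1   T   F   F   F   F   F   F   T   F   F   F   F   F   F   F   F   F   F   F
  2   T   F   F   F   F   F   F   T   T   F   F   F   F   F   F   T   F   F   F
  3   T   F   F   F   T   F   F   T   T   F   F   T   T   F   F   T   F   F   F
  4   T   F   F   F   T   F   F   T   T   F   F   T   T   F   F   T   T   F   F
  5   T   F   F   F   T   F   F   T   T   F   F   T   T   F   T   T   T   F   T
  6   T   F   F   F   T   F   T   T   T   F   T   T   T   T   T   T   T   T   T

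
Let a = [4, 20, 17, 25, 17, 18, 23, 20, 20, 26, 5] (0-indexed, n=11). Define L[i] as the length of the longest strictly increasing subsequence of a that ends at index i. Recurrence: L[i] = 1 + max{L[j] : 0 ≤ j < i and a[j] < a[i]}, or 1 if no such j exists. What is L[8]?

   i    0    1    2    3    4    5    6    7    8    9   10
a[i]    4   20   17   25   17   18   23   20   20   26    5
L[i]    1    2    2    3    2    3    4    4    4    5    2

4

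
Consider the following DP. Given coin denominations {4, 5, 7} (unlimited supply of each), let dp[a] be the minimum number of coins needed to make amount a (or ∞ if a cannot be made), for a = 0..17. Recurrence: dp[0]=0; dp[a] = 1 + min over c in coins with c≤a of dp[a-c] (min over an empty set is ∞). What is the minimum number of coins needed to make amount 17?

3

 a  0  1  2  3  4  5  6  7  8  9 10 11 12 13 14 15 16 17
dp  0  -  -  -  1  1  -  1  2  2  2  2  2  3  2  3  3  3
(- denotes ∞ / unreachable)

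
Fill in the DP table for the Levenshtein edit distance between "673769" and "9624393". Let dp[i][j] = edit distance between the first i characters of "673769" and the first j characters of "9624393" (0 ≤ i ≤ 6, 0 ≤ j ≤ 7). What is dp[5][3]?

5

   ''  9  6  2  4  3  9  3
''  0  1  2  3  4  5  6  7
 6  1  1  1  2  3  4  5  6
 7  2  2  2  2  3  4  5  6
 3  3  3  3  3  3  3  4  5
 7  4  4  4  4  4  4  4  5
 6  5  5  4  5  5  5  5  5
 9  6  5  5  5  6  6  5  6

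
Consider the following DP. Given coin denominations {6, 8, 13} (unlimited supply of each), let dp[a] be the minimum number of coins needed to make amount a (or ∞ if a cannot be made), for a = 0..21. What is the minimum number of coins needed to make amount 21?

2

 a  0  1  2  3  4  5  6  7  8  9 10 11 12 13 14 15 16 17 18 19 20 21
dp  0  -  -  -  -  -  1  -  1  -  -  -  2  1  2  -  2  -  3  2  3  2
(- denotes ∞ / unreachable)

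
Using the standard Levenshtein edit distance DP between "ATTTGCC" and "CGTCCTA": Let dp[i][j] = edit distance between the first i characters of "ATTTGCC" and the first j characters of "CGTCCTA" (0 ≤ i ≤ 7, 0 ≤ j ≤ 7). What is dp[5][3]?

4

   ''  C  G  T  C  C  T  A
''  0  1  2  3  4  5  6  7
 A  1  1  2  3  4  5  6  6
 T  2  2  2  2  3  4  5  6
 T  3  3  3  2  3  4  4  5
 T  4  4  4  3  3  4  4  5
 G  5  5  4  4  4  4  5  5
 C  6  5  5  5  4  4  5  6
 C  7  6  6  6  5  4  5  6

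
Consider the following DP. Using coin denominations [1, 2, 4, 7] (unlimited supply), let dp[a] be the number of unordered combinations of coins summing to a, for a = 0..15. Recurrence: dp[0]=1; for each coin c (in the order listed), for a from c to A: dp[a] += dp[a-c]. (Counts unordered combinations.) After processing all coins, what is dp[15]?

after  coin     0     1     2     3     4     5     6     7     8     9    10    11    12    13    14    15
          1     1     1     1     1     1     1     1     1     1     1     1     1     1     1     1     1
          2     1     1     2     2     3     3     4     4     5     5     6     6     7     7     8     8
          4     1     1     2     2     4     4     6     6     9     9    12    12    16    16    20    20
          7     1     1     2     2     4     4     6     7    10    11    14    16    20    22    27    30

30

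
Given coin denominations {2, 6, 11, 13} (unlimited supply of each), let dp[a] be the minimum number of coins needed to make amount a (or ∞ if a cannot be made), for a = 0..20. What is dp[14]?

 a  0  1  2  3  4  5  6  7  8  9 10 11 12 13 14 15 16 17 18 19 20
dp  0  -  1  -  2  -  1  -  2  -  3  1  2  1  3  2  4  2  3  2  4
(- denotes ∞ / unreachable)

3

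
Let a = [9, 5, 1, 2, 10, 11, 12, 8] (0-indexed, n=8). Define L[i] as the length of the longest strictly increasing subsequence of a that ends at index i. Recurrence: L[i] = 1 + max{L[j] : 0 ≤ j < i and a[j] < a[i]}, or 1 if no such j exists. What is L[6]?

   i    0    1    2    3    4    5    6    7
a[i]    9    5    1    2   10   11   12    8
L[i]    1    1    1    2    3    4    5    3

5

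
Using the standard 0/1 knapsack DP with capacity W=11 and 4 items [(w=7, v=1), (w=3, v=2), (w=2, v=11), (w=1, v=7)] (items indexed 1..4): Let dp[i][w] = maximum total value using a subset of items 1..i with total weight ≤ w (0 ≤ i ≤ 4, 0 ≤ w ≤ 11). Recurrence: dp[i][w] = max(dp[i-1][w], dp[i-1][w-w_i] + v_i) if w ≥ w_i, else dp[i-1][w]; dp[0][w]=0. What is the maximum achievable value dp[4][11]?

i\w   0   1   2   3   4   5   6   7   8   9  10  11
  0   0   0   0   0   0   0   0   0   0   0   0   0
  1   0   0   0   0   0   0   0   1   1   1   1   1
  2   0   0   0   2   2   2   2   2   2   2   3   3
  3   0   0  11  11  11  13  13  13  13  13  13  13
  4   0   7  11  18  18  18  20  20  20  20  20  20

20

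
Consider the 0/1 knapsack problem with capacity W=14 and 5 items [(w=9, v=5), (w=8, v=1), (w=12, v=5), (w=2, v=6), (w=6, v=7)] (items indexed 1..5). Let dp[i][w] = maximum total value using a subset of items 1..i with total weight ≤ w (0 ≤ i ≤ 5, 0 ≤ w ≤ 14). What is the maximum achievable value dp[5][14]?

13

i\w   0   1   2   3   4   5   6   7   8   9  10  11  12  13  14
  0   0   0   0   0   0   0   0   0   0   0   0   0   0   0   0
  1   0   0   0   0   0   0   0   0   0   5   5   5   5   5   5
  2   0   0   0   0   0   0   0   0   1   5   5   5   5   5   5
  3   0   0   0   0   0   0   0   0   1   5   5   5   5   5   5
  4   0   0   6   6   6   6   6   6   6   6   7  11  11  11  11
  5   0   0   6   6   6   6   7   7  13  13  13  13  13  13  13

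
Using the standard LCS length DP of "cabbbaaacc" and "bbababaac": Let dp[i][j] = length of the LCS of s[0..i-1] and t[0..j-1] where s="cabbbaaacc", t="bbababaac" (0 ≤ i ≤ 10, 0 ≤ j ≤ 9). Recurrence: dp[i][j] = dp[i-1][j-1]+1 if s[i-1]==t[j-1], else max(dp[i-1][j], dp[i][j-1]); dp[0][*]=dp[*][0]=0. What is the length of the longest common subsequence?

   ''  b  b  a  b  a  b  a  a  c
''  0  0  0  0  0  0  0  0  0  0
 c  0  0  0  0  0  0  0  0  0  1
 a  0  0  0  1  1  1  1  1  1  1
 b  0  1  1  1  2  2  2  2  2  2
 b  0  1  2  2  2  2  3  3  3  3
 b  0  1  2  2  3  3  3  3  3  3
 a  0  1  2  3  3  4  4  4  4  4
 a  0  1  2  3  3  4  4  5  5  5
 a  0  1  2  3  3  4  4  5  6  6
 c  0  1  2  3  3  4  4  5  6  7
 c  0  1  2  3  3  4  4  5  6  7

7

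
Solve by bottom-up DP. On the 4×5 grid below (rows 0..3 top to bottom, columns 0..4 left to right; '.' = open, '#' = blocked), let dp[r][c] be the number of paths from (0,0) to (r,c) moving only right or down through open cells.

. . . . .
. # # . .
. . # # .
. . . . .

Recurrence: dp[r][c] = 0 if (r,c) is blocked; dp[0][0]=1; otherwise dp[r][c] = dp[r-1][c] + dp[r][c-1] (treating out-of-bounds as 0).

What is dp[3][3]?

r\c   0   1   2   3   4
  0   1   1   1   1   1
  1   1   0   0   1   2
  2   1   1   0   0   2
  3   1   2   2   2   4

2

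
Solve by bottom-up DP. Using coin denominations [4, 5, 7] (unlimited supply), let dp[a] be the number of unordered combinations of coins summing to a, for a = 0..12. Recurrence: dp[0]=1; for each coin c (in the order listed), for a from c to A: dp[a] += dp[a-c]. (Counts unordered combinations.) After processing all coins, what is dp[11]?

1

after  coin     0     1     2     3     4     5     6     7     8     9    10    11    12
          4     1     0     0     0     1     0     0     0     1     0     0     0     1
          5     1     0     0     0     1     1     0     0     1     1     1     0     1
          7     1     0     0     0     1     1     0     1     1     1     1     1     2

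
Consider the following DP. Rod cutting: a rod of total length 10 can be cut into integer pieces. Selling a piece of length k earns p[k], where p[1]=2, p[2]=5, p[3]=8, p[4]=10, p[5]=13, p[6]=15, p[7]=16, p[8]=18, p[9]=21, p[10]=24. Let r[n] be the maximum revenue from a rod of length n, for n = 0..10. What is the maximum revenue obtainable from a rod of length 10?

   n    0    1    2    3    4    5    6    7    8    9   10
r[n]    0    2    5    8   10   13   16   18   21   24   26

26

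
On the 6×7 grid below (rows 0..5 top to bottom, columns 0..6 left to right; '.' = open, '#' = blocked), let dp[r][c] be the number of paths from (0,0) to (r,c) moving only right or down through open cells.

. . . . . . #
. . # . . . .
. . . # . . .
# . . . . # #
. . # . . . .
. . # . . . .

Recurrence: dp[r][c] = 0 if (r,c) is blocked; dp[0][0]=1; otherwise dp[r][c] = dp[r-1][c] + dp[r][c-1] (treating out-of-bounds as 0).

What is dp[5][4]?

r\c   0   1   2   3   4   5   6
  0   1   1   1   1   1   1   0
  1   1   2   0   1   2   3   3
  2   1   3   3   0   2   5   8
  3   0   3   6   6   8   0   0
  4   0   3   0   6  14  14  14
  5   0   3   0   6  20  34  48

20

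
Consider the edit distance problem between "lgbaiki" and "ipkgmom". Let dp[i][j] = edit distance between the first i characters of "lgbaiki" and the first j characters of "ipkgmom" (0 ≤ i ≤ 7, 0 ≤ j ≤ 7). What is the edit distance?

   ''  i  p  k  g  m  o  m
''  0  1  2  3  4  5  6  7
 l  1  1  2  3  4  5  6  7
 g  2  2  2  3  3  4  5  6
 b  3  3  3  3  4  4  5  6
 a  4  4  4  4  4  5  5  6
 i  5  4  5  5  5  5  6  6
 k  6  5  5  5  6  6  6  7
 i  7  6  6  6  6  7  7  7

7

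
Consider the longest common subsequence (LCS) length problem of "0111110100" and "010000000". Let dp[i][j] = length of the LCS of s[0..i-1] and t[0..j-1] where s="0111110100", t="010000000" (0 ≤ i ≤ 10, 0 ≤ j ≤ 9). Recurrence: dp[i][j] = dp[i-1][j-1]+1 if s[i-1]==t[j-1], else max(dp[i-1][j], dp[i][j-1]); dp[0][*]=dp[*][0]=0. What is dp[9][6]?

   ''  0  1  0  0  0  0  0  0  0
''  0  0  0  0  0  0  0  0  0  0
 0  0  1  1  1  1  1  1  1  1  1
 1  0  1  2  2  2  2  2  2  2  2
 1  0  1  2  2  2  2  2  2  2  2
 1  0  1  2  2  2  2  2  2  2  2
 1  0  1  2  2  2  2  2  2  2  2
 1  0  1  2  2  2  2  2  2  2  2
 0  0  1  2  3  3  3  3  3  3  3
 1  0  1  2  3  3  3  3  3  3  3
 0  0  1  2  3  4  4  4  4  4  4
 0  0  1  2  3  4  5  5  5  5  5

4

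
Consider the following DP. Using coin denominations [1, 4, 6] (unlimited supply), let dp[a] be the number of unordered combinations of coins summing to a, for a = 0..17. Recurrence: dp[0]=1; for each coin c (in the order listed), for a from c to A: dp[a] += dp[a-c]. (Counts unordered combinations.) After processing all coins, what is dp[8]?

4

after  coin     0     1     2     3     4     5     6     7     8     9    10    11    12    13    14    15    16    17
          1     1     1     1     1     1     1     1     1     1     1     1     1     1     1     1     1     1     1
          4     1     1     1     1     2     2     2     2     3     3     3     3     4     4     4     4     5     5
          6     1     1     1     1     2     2     3     3     4     4     5     5     7     7     8     8    10    10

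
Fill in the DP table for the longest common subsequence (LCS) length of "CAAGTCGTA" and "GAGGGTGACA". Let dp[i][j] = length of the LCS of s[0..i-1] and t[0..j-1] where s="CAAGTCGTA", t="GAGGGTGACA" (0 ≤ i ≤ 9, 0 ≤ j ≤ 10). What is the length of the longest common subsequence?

5

   ''  G  A  G  G  G  T  G  A  C  A
''  0  0  0  0  0  0  0  0  0  0  0
 C  0  0  0  0  0  0  0  0  0  1  1
 A  0  0  1  1  1  1  1  1  1  1  2
 A  0  0  1  1  1  1  1  1  2  2  2
 G  0  1  1  2  2  2  2  2  2  2  2
 T  0  1  1  2  2  2  3  3  3  3  3
 C  0  1  1  2  2  2  3  3  3  4  4
 G  0  1  1  2  3  3  3  4  4  4  4
 T  0  1  1  2  3  3  4  4  4  4  4
 A  0  1  2  2  3  3  4  4  5  5  5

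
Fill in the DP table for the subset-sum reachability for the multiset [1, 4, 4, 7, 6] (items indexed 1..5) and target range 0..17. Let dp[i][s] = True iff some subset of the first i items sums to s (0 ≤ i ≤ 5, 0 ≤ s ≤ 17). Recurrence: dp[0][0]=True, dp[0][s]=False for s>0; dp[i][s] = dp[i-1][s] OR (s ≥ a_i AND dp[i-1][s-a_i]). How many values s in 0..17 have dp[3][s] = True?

6

i\s   0   1   2   3   4   5   6   7   8   9  10  11  12  13  14  15  16  17
  0   T   F   F   F   F   F   F   F   F   F   F   F   F   F   F   F   F   F
  1   T   T   F   F   F   F   F   F   F   F   F   F   F   F   F   F   F   F
  2   T   T   F   F   T   T   F   F   F   F   F   F   F   F   F   F   F   F
  3   T   T   F   F   T   T   F   F   T   T   F   F   F   F   F   F   F   F
  4   T   T   F   F   T   T   F   T   T   T   F   T   T   F   F   T   T   F
  5   T   T   F   F   T   T   T   T   T   T   T   T   T   T   T   T   T   T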